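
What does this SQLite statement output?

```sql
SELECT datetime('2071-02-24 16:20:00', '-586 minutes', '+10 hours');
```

586 minutes = 9h 46m; -586 minutes from 2071-02-24 16:20:00 is 2071-02-24 06:34:00.
+10 hours from 2071-02-24 06:34:00 is 2071-02-24 16:34:00.

2071-02-24 16:34:00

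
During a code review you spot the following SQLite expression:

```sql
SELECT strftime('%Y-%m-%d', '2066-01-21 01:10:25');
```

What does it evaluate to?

`%Y-%m-%d` extracts the ISO date: 2066-01-21.

2066-01-21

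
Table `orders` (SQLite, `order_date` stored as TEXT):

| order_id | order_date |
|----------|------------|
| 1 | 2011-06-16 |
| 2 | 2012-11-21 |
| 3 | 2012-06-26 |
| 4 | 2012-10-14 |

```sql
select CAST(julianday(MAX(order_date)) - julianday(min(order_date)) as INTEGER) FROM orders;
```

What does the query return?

524

MIN = 2011-06-16, MAX = 2012-11-21.
14 days remain in June 2011 after the 16th (30 − 16).
Full months from July 2011 through October 2012 contribute their day counts.
Then 21 days into November 2012.
Total: 14 + 31 + 31 + 30 + 31 + 30 + 31 + 31 + 29 + 31 + 30 + 31 + 30 + 31 + 31 + 30 + 31 + 21 = 524.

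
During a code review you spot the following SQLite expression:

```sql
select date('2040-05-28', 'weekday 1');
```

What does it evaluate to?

2040-05-28

`weekday 1` advances to the next Monday; 2040-05-28 is already a Monday, so it stays at 2040-05-28.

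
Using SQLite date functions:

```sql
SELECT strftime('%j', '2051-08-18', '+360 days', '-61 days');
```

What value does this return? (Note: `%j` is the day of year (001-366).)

164

First apply '+360 days', '-61 days': 2051-08-18 → 2052-06-12.
Day-of-year for 2052-06-12: days since 2052-01-01 inclusive = 164, zero-padded to 164.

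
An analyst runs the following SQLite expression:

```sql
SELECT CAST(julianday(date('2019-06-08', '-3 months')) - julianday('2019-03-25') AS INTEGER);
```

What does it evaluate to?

-17

Adding -3 months to 2019-06-08 gives 2019-03-08.
Both dates are in March 2019: 25 − 8 = 17.
The subtraction is earlier − later, so the result is −17 → -17.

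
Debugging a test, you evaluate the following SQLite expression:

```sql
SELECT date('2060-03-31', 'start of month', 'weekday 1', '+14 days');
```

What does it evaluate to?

2060-03-15

`start of month` rewinds 2060-03-31 to 2060-03-01.
`weekday 1` advances to the next Monday; 2060-03-01 is already a Monday, so it stays at 2060-03-01.
Advancing 14 more days within March lands on 2060-03-15.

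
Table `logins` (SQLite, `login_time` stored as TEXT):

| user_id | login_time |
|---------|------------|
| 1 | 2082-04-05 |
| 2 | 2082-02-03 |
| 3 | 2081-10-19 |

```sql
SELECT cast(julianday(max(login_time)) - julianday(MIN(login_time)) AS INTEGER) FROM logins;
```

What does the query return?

168

MIN = 2081-10-19, MAX = 2082-04-05.
12 days remain in October 2081 after the 19th (31 − 19).
November 2081: 30 days.
December 2081: 31 days.
January 2082: 31 days.
February 2082: 28 days.
March 2082: 31 days.
Then 5 days into April 2082.
Total: 12 + 30 + 31 + 31 + 28 + 31 + 5 = 168.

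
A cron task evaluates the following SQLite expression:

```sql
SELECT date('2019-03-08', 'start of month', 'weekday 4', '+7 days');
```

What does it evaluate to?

2019-03-14

`start of month` rewinds 2019-03-08 to 2019-03-01.
`weekday 4` advances to the next Thursday; 2019-03-01 is a Friday, so it moves forward to 2019-03-07.
Advancing 7 more days within March lands on 2019-03-14.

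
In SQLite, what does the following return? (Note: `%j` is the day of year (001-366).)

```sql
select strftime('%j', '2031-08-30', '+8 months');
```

121

First apply '+8 months': 2031-08-30 → 2032-04-30.
Day-of-year for 2032-04-30: days since 2032-01-01 inclusive = 121, zero-padded to 121.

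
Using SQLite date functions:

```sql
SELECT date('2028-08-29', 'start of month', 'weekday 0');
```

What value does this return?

2028-08-06

`start of month` rewinds 2028-08-29 to 2028-08-01.
`weekday 0` advances to the next Sunday; 2028-08-01 is a Tuesday, so it moves forward to 2028-08-06.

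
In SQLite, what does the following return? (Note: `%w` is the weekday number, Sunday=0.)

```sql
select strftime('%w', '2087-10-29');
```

3

2087-10-29 is a Wednesday; with Sunday=0 that is 3.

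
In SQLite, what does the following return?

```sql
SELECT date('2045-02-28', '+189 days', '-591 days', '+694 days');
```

Applying '+189 days' to 2045-02-28: counting 189 days forward gives 2045-09-05.
Applying '-591 days' to 2045-09-05: counting 591 days back gives 2044-01-23.
Applying '+694 days' to 2044-01-23: counting 694 days forward gives 2045-12-17.

2045-12-17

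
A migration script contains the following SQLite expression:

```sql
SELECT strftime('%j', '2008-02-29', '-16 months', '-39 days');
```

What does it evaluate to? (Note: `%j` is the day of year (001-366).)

First apply '-16 months', '-39 days': 2008-02-29 → 2006-09-20.
Day-of-year for 2006-09-20: days since 2006-01-01 inclusive = 263, zero-padded to 263.

263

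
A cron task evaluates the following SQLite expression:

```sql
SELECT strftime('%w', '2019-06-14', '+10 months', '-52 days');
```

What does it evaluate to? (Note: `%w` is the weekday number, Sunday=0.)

First apply '+10 months', '-52 days': 2019-06-14 → 2020-02-22.
2020-02-22 is a Saturday; with Sunday=0 that is 6.

6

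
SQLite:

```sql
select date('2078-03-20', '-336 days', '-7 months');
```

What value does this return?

2076-09-18

Applying '-336 days' to 2078-03-20: counting 336 days back gives 2077-04-18.
Adding -7 months to 2077-04-18 gives 2076-09-18.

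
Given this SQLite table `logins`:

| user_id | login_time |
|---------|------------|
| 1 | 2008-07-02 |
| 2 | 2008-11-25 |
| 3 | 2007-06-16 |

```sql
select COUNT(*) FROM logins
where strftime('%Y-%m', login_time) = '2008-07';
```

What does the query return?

Rows with year-month 2008-07: 2008-07-02 → 1.

1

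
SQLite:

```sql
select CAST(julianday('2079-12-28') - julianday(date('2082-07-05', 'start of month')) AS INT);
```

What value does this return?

-916

`start of month` rewinds 2082-07-05 to 2082-07-01.
3 days remain in December 2079 after the 28th (31 − 28).
Full months from January 2080 through June 2082 contribute their day counts.
Then 1 day into July 2082.
Total: 3 + 31 + 29 + 31 + 30 + 31 + 30 + 31 + 31 + 30 + 31 + 30 + 31 + 31 + 28 + 31 + 30 + 31 + 30 + 31 + 31 + 30 + 31 + 30 + 31 + 31 + 28 + 31 + 30 + 31 + 30 + 1 = 916.
The subtraction is earlier − later, so the result is −916 → -916.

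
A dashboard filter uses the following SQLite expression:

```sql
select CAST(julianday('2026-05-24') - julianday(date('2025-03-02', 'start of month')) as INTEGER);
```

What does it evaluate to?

449

`start of month` rewinds 2025-03-02 to 2025-03-01.
30 days remain in March 2025 after the 1st (31 − 1).
Full months from April 2025 through April 2026 contribute their day counts.
Then 24 days into May 2026.
Total: 30 + 30 + 31 + 30 + 31 + 31 + 30 + 31 + 30 + 31 + 31 + 28 + 31 + 30 + 24 = 449.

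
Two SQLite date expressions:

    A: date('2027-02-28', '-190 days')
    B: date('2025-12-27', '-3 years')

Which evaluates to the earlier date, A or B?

A = 2026-08-22.
B = 2022-12-27.
B is earlier.

B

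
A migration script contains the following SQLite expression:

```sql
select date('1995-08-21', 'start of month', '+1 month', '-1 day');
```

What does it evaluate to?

1995-08-31

`start of month` rewinds 1995-08-21 to 1995-08-01.
Adding +1 month to 1995-08-01 gives 1995-09-01.
Going back 1 day from 1995-09-01 reaches 1995-08-31 (last day of August, 31 days).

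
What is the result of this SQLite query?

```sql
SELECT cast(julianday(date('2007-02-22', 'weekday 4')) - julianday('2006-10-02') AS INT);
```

143

`weekday 4` advances to the next Thursday; 2007-02-22 is already a Thursday, so it stays at 2007-02-22.
29 days remain in October 2006 after the 2nd (31 − 2).
November 2006: 30 days.
December 2006: 31 days.
January 2007: 31 days.
Then 22 days into February 2007.
Total: 29 + 30 + 31 + 31 + 22 = 143.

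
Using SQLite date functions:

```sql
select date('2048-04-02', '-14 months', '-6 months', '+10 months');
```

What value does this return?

2047-06-02

Adding -14 months to 2048-04-02 gives 2047-02-02.
Adding -6 months to 2047-02-02 gives 2046-08-02.
Adding +10 months to 2046-08-02 gives 2047-06-02.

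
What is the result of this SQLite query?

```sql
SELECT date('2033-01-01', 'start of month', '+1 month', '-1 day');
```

2033-01-31

`start of month` rewinds 2033-01-01 to 2033-01-01.
Adding +1 month to 2033-01-01 gives 2033-02-01.
Going back 1 day from 2033-02-01 reaches 2033-01-31 (last day of January, 31 days).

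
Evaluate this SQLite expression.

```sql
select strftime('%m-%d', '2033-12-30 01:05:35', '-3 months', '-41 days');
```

08-20

First apply '-3 months', '-41 days': 2033-12-30 01:05:35 → 2033-08-20 01:05:35.
`%m-%d` extracts the month-day: 08-20.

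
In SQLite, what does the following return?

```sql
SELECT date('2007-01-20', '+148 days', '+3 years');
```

2010-06-17

Applying '+148 days' to 2007-01-20: counting 148 days forward gives 2007-06-17.
Adding +3 years to 2007-06-17 gives 2010-06-17.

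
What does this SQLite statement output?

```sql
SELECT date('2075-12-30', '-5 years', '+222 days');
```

2071-08-09

Adding -5 years to 2075-12-30 gives 2070-12-30.
Applying '+222 days' to 2070-12-30: counting 222 days forward gives 2071-08-09.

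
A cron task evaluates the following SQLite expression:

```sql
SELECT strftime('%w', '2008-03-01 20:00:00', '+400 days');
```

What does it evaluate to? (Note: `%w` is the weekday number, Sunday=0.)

0

First apply '+400 days': 2008-03-01 20:00:00 → 2009-04-05 20:00:00.
2009-04-05 is a Sunday; with Sunday=0 that is 0.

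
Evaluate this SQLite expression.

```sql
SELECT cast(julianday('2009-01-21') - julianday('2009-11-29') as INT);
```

10 days remain in January 2009 after the 21st (31 − 21).
Full months from February 2009 through October 2009 contribute their day counts.
Then 29 days into November 2009.
Total: 10 + 28 + 31 + 30 + 31 + 30 + 31 + 31 + 30 + 31 + 29 = 312.
The subtraction is earlier − later, so the result is −312 → -312.

-312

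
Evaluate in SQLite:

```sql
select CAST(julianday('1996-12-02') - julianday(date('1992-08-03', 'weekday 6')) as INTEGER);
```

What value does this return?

`weekday 6` advances to the next Saturday; 1992-08-03 is a Monday, so it moves forward to 1992-08-08.
23 days remain in August 1992 after the 8th (31 − 8).
Full months from September 1992 through November 1996 contribute their day counts.
Then 2 days into December 1996.
Total: 23 + 30 + 31 + 30 + 31 + 31 + 28 + 31 + 30 + 31 + 30 + 31 + 31 + 30 + 31 + 30 + 31 + 31 + 28 + 31 + 30 + 31 + 30 + 31 + 31 + 30 + 31 + 30 + 31 + 31 + 28 + 31 + 30 + 31 + 30 + 31 + 31 + 30 + 31 + 30 + 31 + 31 + 29 + 31 + 30 + 31 + 30 + 31 + 31 + 30 + 31 + 30 + 2 = 1577.

1577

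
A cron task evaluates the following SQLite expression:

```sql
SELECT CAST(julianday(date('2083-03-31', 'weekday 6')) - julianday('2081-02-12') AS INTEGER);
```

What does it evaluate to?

780

`weekday 6` advances to the next Saturday; 2083-03-31 is a Wednesday, so it moves forward to 2083-04-03.
16 days remain in February 2081 after the 12th (28 − 12).
Full months from March 2081 through March 2083 contribute their day counts.
Then 3 days into April 2083.
Total: 16 + 31 + 30 + 31 + 30 + 31 + 31 + 30 + 31 + 30 + 31 + 31 + 28 + 31 + 30 + 31 + 30 + 31 + 31 + 30 + 31 + 30 + 31 + 31 + 28 + 31 + 3 = 780.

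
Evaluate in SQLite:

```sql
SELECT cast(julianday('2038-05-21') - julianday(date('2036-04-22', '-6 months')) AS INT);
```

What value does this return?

942

Adding -6 months to 2036-04-22 gives 2035-10-22.
9 days remain in October 2035 after the 22nd (31 − 22).
Full months from November 2035 through April 2038 contribute their day counts.
Then 21 days into May 2038.
Total: 9 + 30 + 31 + 31 + 29 + 31 + 30 + 31 + 30 + 31 + 31 + 30 + 31 + 30 + 31 + 31 + 28 + 31 + 30 + 31 + 30 + 31 + 31 + 30 + 31 + 30 + 31 + 31 + 28 + 31 + 30 + 21 = 942.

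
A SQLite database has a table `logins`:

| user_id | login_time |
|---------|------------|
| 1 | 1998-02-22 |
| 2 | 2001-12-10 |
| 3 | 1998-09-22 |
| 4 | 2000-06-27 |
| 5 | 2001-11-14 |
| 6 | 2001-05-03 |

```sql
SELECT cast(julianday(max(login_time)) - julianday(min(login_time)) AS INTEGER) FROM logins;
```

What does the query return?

1387

MIN = 1998-02-22, MAX = 2001-12-10.
6 days remain in February 1998 after the 22nd (28 − 22).
Full months from March 1998 through November 2001 contribute their day counts.
Then 10 days into December 2001.
Total: 6 + 31 + 30 + 31 + 30 + 31 + 31 + 30 + 31 + 30 + 31 + 31 + 28 + 31 + 30 + 31 + 30 + 31 + 31 + 30 + 31 + 30 + 31 + 31 + 29 + 31 + 30 + 31 + 30 + 31 + 31 + 30 + 31 + 30 + 31 + 31 + 28 + 31 + 30 + 31 + 30 + 31 + 31 + 30 + 31 + 30 + 10 = 1387.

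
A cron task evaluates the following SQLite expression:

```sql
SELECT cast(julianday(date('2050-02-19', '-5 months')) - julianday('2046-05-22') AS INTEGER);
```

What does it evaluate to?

1216

Adding -5 months to 2050-02-19 gives 2049-09-19.
9 days remain in May 2046 after the 22nd (31 − 22).
Full months from June 2046 through August 2049 contribute their day counts.
Then 19 days into September 2049.
Total: 9 + 30 + 31 + 31 + 30 + 31 + 30 + 31 + 31 + 28 + 31 + 30 + 31 + 30 + 31 + 31 + 30 + 31 + 30 + 31 + 31 + 29 + 31 + 30 + 31 + 30 + 31 + 31 + 30 + 31 + 30 + 31 + 31 + 28 + 31 + 30 + 31 + 30 + 31 + 31 + 19 = 1216.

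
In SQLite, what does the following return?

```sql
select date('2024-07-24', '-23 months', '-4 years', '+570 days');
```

2020-03-16

Adding -23 months to 2024-07-24 gives 2022-08-24.
Adding -4 years to 2022-08-24 gives 2018-08-24.
Applying '+570 days' to 2018-08-24: counting 570 days forward gives 2020-03-16.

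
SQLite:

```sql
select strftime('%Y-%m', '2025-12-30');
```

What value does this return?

`%Y-%m` extracts the year-month: 2025-12.

2025-12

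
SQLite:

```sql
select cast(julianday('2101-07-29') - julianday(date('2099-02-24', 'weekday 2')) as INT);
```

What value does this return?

`weekday 2` advances to the next Tuesday; 2099-02-24 is already a Tuesday, so it stays at 2099-02-24.
4 days remain in February 2099 after the 24th (28 − 24).
Full months from March 2099 through June 2101 contribute their day counts.
Then 29 days into July 2101.
Total: 4 + 31 + 30 + 31 + 30 + 31 + 31 + 30 + 31 + 30 + 31 + 31 + 28 + 31 + 30 + 31 + 30 + 31 + 31 + 30 + 31 + 30 + 31 + 31 + 28 + 31 + 30 + 31 + 30 + 29 = 885.

885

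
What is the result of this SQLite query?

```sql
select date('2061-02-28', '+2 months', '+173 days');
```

2061-10-18

Adding +2 months to 2061-02-28 gives 2061-04-28.
Applying '+173 days' to 2061-04-28: counting 173 days forward gives 2061-10-18.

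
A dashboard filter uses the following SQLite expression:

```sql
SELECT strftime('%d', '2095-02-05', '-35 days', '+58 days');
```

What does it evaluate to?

28

First apply '-35 days', '+58 days': 2095-02-05 → 2095-02-28.
`%d` extracts the 2-digit day of month: 28.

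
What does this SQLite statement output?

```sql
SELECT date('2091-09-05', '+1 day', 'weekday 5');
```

Advancing 1 more day within September lands on 2091-09-06.
`weekday 5` advances to the next Friday; 2091-09-06 is a Thursday, so it moves forward to 2091-09-07.

2091-09-07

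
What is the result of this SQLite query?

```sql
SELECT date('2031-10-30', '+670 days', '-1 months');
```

2033-07-30

Applying '+670 days' to 2031-10-30: counting 670 days forward gives 2033-08-30.
Adding -1 month to 2033-08-30 gives 2033-07-30.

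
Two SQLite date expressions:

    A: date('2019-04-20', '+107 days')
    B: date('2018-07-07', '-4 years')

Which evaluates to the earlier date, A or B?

B

A = 2019-08-05.
B = 2014-07-07.
B is earlier.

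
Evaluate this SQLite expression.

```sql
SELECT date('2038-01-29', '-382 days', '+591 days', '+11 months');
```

2039-07-26

Applying '-382 days' to 2038-01-29: counting 382 days back gives 2037-01-12.
Applying '+591 days' to 2037-01-12: counting 591 days forward gives 2038-08-26.
Adding +11 months to 2038-08-26 gives 2039-07-26.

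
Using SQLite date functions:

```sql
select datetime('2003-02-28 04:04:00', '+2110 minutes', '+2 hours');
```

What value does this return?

2003-03-01 17:14:00

2110 minutes = 35h 10m; +2110 minutes from 2003-02-28 04:04:00 is 2003-03-01 15:14:00 (crosses midnight).
+2 hours from 2003-03-01 15:14:00 is 2003-03-01 17:14:00.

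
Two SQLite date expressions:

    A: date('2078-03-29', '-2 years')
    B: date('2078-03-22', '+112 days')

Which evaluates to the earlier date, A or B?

A = 2076-03-29.
B = 2078-07-12.
A is earlier.

A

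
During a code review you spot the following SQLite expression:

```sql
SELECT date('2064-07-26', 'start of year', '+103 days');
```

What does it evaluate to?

`start of year` rewinds 2064-07-26 to 2064-01-01.
Applying '+103 days' to 2064-01-01: counting 103 days forward gives 2064-04-13.

2064-04-13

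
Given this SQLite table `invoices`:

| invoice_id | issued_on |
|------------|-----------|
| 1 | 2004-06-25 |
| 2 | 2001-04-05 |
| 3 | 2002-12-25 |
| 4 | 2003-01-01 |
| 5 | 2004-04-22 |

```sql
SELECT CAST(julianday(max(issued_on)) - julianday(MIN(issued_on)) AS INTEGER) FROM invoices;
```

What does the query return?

1177

MIN = 2001-04-05, MAX = 2004-06-25.
25 days remain in April 2001 after the 5th (30 − 5).
Full months from May 2001 through May 2004 contribute their day counts.
Then 25 days into June 2004.
Total: 25 + 31 + 30 + 31 + 31 + 30 + 31 + 30 + 31 + 31 + 28 + 31 + 30 + 31 + 30 + 31 + 31 + 30 + 31 + 30 + 31 + 31 + 28 + 31 + 30 + 31 + 30 + 31 + 31 + 30 + 31 + 30 + 31 + 31 + 29 + 31 + 30 + 31 + 25 = 1177.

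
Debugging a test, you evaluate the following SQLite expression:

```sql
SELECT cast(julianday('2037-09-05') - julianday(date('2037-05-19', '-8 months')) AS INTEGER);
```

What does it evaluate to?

Adding -8 months to 2037-05-19 gives 2036-09-19.
11 days remain in September 2036 after the 19th (30 − 19).
Full months from October 2036 through August 2037 contribute their day counts.
Then 5 days into September 2037.
Total: 11 + 31 + 30 + 31 + 31 + 28 + 31 + 30 + 31 + 30 + 31 + 31 + 5 = 351.

351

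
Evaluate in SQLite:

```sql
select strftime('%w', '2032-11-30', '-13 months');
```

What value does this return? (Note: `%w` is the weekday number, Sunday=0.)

4

First apply '-13 months': 2032-11-30 → 2031-10-30.
2031-10-30 is a Thursday; with Sunday=0 that is 4.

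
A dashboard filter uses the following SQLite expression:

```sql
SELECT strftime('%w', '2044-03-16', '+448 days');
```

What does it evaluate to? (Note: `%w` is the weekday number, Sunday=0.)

3

First apply '+448 days': 2044-03-16 → 2045-06-07.
2045-06-07 is a Wednesday; with Sunday=0 that is 3.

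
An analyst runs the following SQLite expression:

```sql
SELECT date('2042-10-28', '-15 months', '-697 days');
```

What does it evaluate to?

Adding -15 months to 2042-10-28 gives 2041-07-28.
Applying '-697 days' to 2041-07-28: counting 697 days back gives 2039-08-31.

2039-08-31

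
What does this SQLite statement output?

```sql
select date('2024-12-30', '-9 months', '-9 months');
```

Adding -9 months to 2024-12-30 gives 2024-03-30.
Adding -9 months to 2024-03-30 gives 2023-06-30.

2023-06-30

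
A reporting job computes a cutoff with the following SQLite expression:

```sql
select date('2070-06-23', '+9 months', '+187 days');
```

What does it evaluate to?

Adding +9 months to 2070-06-23 gives 2071-03-23.
Applying '+187 days' to 2071-03-23: counting 187 days forward gives 2071-09-26.

2071-09-26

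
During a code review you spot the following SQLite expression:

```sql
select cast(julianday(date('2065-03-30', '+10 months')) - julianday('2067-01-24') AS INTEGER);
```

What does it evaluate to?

Adding +10 months to 2065-03-30 gives 2066-01-30.
1 day remains in January 2066 after the 30th (31 − 30).
Full months from February 2066 through December 2066 contribute their day counts.
Then 24 days into January 2067.
Total: 1 + 28 + 31 + 30 + 31 + 30 + 31 + 31 + 30 + 31 + 30 + 31 + 24 = 359.
The subtraction is earlier − later, so the result is −359 → -359.

-359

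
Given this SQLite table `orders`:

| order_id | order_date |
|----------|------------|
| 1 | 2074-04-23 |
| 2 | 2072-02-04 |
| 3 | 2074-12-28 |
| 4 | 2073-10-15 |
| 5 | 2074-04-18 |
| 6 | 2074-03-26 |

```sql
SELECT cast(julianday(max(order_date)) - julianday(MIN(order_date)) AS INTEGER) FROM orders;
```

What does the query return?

1058

MIN = 2072-02-04, MAX = 2074-12-28.
25 days remain in February 2072 after the 4th (29 − 4).
Full months from March 2072 through November 2074 contribute their day counts.
Then 28 days into December 2074.
Total: 25 + 31 + 30 + 31 + 30 + 31 + 31 + 30 + 31 + 30 + 31 + 31 + 28 + 31 + 30 + 31 + 30 + 31 + 31 + 30 + 31 + 30 + 31 + 31 + 28 + 31 + 30 + 31 + 30 + 31 + 31 + 30 + 31 + 30 + 28 = 1058.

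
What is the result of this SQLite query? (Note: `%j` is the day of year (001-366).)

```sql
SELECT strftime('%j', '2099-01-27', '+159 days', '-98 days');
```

First apply '+159 days', '-98 days': 2099-01-27 → 2099-03-29.
Day-of-year for 2099-03-29: days since 2099-01-01 inclusive = 88, zero-padded to 088.

088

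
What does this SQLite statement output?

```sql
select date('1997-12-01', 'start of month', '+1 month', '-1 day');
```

1997-12-31

`start of month` rewinds 1997-12-01 to 1997-12-01.
Adding +1 month to 1997-12-01 gives 1998-01-01.
Going back 1 day from 1998-01-01 reaches 1997-12-31 (last day of December, 31 days).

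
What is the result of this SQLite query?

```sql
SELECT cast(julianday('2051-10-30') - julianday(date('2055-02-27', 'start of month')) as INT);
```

`start of month` rewinds 2055-02-27 to 2055-02-01.
1 day remains in October 2051 after the 30th (31 − 30).
Full months from November 2051 through January 2055 contribute their day counts.
Then 1 day into February 2055.
Total: 1 + 30 + 31 + 31 + 29 + 31 + 30 + 31 + 30 + 31 + 31 + 30 + 31 + 30 + 31 + 31 + 28 + 31 + 30 + 31 + 30 + 31 + 31 + 30 + 31 + 30 + 31 + 31 + 28 + 31 + 30 + 31 + 30 + 31 + 31 + 30 + 31 + 30 + 31 + 31 + 1 = 1190.
The subtraction is earlier − later, so the result is −1190 → -1190.

-1190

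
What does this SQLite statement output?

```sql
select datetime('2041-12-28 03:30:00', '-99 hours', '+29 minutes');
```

2041-12-24 00:59:00

-99 hours from 2041-12-28 03:30:00 is 2041-12-24 00:30:00 (crosses midnight).
+29 minutes from 2041-12-24 00:30:00 is 2041-12-24 00:59:00.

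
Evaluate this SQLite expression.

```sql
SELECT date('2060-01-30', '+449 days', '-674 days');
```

2059-06-19

Applying '+449 days' to 2060-01-30: counting 449 days forward gives 2061-04-23.
Applying '-674 days' to 2061-04-23: counting 674 days back gives 2059-06-19.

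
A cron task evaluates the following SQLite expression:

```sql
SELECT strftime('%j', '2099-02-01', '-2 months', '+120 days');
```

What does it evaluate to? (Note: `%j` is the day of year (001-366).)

090

First apply '-2 months', '+120 days': 2099-02-01 → 2099-03-31.
Day-of-year for 2099-03-31: days since 2099-01-01 inclusive = 90, zero-padded to 090.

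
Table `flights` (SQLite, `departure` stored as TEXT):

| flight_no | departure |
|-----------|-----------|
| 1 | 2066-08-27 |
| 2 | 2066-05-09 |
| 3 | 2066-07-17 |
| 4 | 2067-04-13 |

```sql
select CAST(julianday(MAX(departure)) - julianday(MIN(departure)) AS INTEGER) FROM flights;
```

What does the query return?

339

MIN = 2066-05-09, MAX = 2067-04-13.
22 days remain in May 2066 after the 9th (31 − 9).
Full months from June 2066 through March 2067 contribute their day counts.
Then 13 days into April 2067.
Total: 22 + 30 + 31 + 31 + 30 + 31 + 30 + 31 + 31 + 28 + 31 + 13 = 339.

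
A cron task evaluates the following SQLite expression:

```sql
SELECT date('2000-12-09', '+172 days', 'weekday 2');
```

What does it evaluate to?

2001-06-05

Applying '+172 days' to 2000-12-09: counting 172 days forward gives 2001-05-30.
`weekday 2` advances to the next Tuesday; 2001-05-30 is a Wednesday, so it moves forward to 2001-06-05.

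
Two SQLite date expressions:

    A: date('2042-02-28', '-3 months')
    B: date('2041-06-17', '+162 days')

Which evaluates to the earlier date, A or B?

B

A = 2041-11-28.
B = 2041-11-26.
B is earlier.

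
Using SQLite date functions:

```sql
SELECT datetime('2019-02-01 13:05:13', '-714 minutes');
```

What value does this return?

714 minutes = 11h 54m; -714 minutes from 2019-02-01 13:05:13 is 2019-02-01 01:11:13.

2019-02-01 01:11:13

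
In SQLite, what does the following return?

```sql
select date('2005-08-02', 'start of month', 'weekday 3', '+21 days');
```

2005-08-24

`start of month` rewinds 2005-08-02 to 2005-08-01.
`weekday 3` advances to the next Wednesday; 2005-08-01 is a Monday, so it moves forward to 2005-08-03.
Advancing 21 more days within August lands on 2005-08-24.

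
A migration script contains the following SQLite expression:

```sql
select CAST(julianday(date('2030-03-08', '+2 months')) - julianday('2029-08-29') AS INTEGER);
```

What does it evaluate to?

252

Adding +2 months to 2030-03-08 gives 2030-05-08.
2 days remain in August 2029 after the 29th (31 − 29).
Full months from September 2029 through April 2030 contribute their day counts.
Then 8 days into May 2030.
Total: 2 + 30 + 31 + 30 + 31 + 31 + 28 + 31 + 30 + 8 = 252.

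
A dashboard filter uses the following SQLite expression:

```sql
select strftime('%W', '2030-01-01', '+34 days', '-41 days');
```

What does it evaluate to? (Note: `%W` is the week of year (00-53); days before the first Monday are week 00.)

First apply '+34 days', '-41 days': 2030-01-01 → 2029-12-25.
2029-12-25 is a Tuesday. SQLite's %W counts Mondays since the year started; the result is 52.

52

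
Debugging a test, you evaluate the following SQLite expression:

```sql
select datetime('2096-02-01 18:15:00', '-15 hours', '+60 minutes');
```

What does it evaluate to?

2096-02-01 04:15:00

-15 hours from 2096-02-01 18:15:00 is 2096-02-01 03:15:00.
60 minutes = 1h 0m; +60 minutes from 2096-02-01 03:15:00 is 2096-02-01 04:15:00.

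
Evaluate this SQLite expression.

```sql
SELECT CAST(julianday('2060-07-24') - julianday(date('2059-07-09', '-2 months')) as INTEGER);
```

Adding -2 months to 2059-07-09 gives 2059-05-09.
22 days remain in May 2059 after the 9th (31 − 9).
Full months from June 2059 through June 2060 contribute their day counts.
Then 24 days into July 2060.
Total: 22 + 30 + 31 + 31 + 30 + 31 + 30 + 31 + 31 + 29 + 31 + 30 + 31 + 30 + 24 = 442.

442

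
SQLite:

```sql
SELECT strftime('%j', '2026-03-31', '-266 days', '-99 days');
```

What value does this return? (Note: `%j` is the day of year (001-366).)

First apply '-266 days', '-99 days': 2026-03-31 → 2025-03-31.
Day-of-year for 2025-03-31: days since 2025-01-01 inclusive = 90, zero-padded to 090.

090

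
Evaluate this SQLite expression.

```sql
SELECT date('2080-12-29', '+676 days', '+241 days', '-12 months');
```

Applying '+676 days' to 2080-12-29: counting 676 days forward gives 2082-11-05.
Applying '+241 days' to 2082-11-05: counting 241 days forward gives 2083-07-04.
Adding -12 months to 2083-07-04 gives 2082-07-04.

2082-07-04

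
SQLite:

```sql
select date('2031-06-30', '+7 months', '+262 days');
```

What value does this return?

2032-10-18

Adding +7 months to 2031-06-30 gives 2032-01-30.
Applying '+262 days' to 2032-01-30: counting 262 days forward gives 2032-10-18.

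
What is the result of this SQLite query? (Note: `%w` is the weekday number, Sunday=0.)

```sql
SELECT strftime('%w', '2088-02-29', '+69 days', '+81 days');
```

3

First apply '+69 days', '+81 days': 2088-02-29 → 2088-07-28.
2088-07-28 is a Wednesday; with Sunday=0 that is 3.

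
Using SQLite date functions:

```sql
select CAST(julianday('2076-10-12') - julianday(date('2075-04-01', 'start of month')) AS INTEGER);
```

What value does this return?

`start of month` rewinds 2075-04-01 to 2075-04-01.
29 days remain in April 2075 after the 1st (30 − 1).
Full months from May 2075 through September 2076 contribute their day counts.
Then 12 days into October 2076.
Total: 29 + 31 + 30 + 31 + 31 + 30 + 31 + 30 + 31 + 31 + 29 + 31 + 30 + 31 + 30 + 31 + 31 + 30 + 12 = 560.

560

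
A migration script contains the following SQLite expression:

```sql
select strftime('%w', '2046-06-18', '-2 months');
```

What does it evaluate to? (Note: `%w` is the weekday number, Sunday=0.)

First apply '-2 months': 2046-06-18 → 2046-04-18.
2046-04-18 is a Wednesday; with Sunday=0 that is 3.

3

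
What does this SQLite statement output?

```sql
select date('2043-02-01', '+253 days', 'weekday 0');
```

Applying '+253 days' to 2043-02-01: counting 253 days forward gives 2043-10-12.
`weekday 0` advances to the next Sunday; 2043-10-12 is a Monday, so it moves forward to 2043-10-18.

2043-10-18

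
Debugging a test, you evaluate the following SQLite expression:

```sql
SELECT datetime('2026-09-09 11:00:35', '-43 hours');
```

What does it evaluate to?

2026-09-07 16:00:35

-43 hours from 2026-09-09 11:00:35 is 2026-09-07 16:00:35 (crosses midnight).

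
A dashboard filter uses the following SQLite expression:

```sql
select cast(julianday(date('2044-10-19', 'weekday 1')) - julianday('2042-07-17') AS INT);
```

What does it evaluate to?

830

`weekday 1` advances to the next Monday; 2044-10-19 is a Wednesday, so it moves forward to 2044-10-24.
14 days remain in July 2042 after the 17th (31 − 17).
Full months from August 2042 through September 2044 contribute their day counts.
Then 24 days into October 2044.
Total: 14 + 31 + 30 + 31 + 30 + 31 + 31 + 28 + 31 + 30 + 31 + 30 + 31 + 31 + 30 + 31 + 30 + 31 + 31 + 29 + 31 + 30 + 31 + 30 + 31 + 31 + 30 + 24 = 830.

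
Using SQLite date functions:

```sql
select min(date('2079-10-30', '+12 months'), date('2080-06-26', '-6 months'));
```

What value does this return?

date('2079-10-30', '+12 months') → 2080-10-30.
date('2080-06-26', '-6 months') → 2079-12-26.
Earlier of the two is 2079-12-26.

2079-12-26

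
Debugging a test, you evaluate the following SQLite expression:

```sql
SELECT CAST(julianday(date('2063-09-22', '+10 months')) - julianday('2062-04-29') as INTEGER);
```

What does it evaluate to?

Adding +10 months to 2063-09-22 gives 2064-07-22.
1 day remains in April 2062 after the 29th (30 − 29).
Full months from May 2062 through June 2064 contribute their day counts.
Then 22 days into July 2064.
Total: 1 + 31 + 30 + 31 + 31 + 30 + 31 + 30 + 31 + 31 + 28 + 31 + 30 + 31 + 30 + 31 + 31 + 30 + 31 + 30 + 31 + 31 + 29 + 31 + 30 + 31 + 30 + 22 = 815.

815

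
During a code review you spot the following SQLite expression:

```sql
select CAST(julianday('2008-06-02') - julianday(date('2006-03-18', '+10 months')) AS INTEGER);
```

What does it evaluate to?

Adding +10 months to 2006-03-18 gives 2007-01-18.
13 days remain in January 2007 after the 18th (31 − 18).
Full months from February 2007 through May 2008 contribute their day counts.
Then 2 days into June 2008.
Total: 13 + 28 + 31 + 30 + 31 + 30 + 31 + 31 + 30 + 31 + 30 + 31 + 31 + 29 + 31 + 30 + 31 + 2 = 501.

501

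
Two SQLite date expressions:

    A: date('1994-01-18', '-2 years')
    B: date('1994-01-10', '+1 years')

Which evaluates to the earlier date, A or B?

A

A = 1992-01-18.
B = 1995-01-10.
A is earlier.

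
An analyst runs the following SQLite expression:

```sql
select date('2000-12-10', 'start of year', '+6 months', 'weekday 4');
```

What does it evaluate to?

`start of year` rewinds 2000-12-10 to 2000-01-01.
Adding +6 months to 2000-01-01 gives 2000-07-01.
`weekday 4` advances to the next Thursday; 2000-07-01 is a Saturday, so it moves forward to 2000-07-06.

2000-07-06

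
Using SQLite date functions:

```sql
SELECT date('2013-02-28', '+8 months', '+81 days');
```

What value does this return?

2014-01-17

Adding +8 months to 2013-02-28 gives 2013-10-28.
Applying '+81 days' to 2013-10-28: counting 81 days forward gives 2014-01-17.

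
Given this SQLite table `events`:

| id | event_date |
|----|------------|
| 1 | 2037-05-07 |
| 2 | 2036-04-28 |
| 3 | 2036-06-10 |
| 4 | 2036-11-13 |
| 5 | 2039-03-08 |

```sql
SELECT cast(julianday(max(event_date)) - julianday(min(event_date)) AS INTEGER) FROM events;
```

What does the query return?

MIN = 2036-04-28, MAX = 2039-03-08.
2 days remain in April 2036 after the 28th (30 − 28).
Full months from May 2036 through February 2039 contribute their day counts.
Then 8 days into March 2039.
Total: 2 + 31 + 30 + 31 + 31 + 30 + 31 + 30 + 31 + 31 + 28 + 31 + 30 + 31 + 30 + 31 + 31 + 30 + 31 + 30 + 31 + 31 + 28 + 31 + 30 + 31 + 30 + 31 + 31 + 30 + 31 + 30 + 31 + 31 + 28 + 8 = 1044.

1044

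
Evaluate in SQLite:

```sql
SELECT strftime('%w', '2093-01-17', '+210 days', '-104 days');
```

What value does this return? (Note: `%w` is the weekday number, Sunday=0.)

First apply '+210 days', '-104 days': 2093-01-17 → 2093-05-03.
2093-05-03 is a Sunday; with Sunday=0 that is 0.

0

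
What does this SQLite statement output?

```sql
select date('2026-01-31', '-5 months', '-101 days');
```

2025-05-22

Adding -5 months to 2026-01-31 gives 2025-08-31.
Applying '-101 days' to 2025-08-31: counting 101 days back gives 2025-05-22.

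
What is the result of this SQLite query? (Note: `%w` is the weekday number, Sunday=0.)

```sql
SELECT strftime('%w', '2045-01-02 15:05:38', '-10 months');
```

First apply '-10 months': 2045-01-02 15:05:38 → 2044-03-02 15:05:38.
2044-03-02 is a Wednesday; with Sunday=0 that is 3.

3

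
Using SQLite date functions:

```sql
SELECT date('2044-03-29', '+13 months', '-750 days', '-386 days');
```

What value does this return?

2042-03-20

Adding +13 months to 2044-03-29 gives 2045-04-29.
Applying '-750 days' to 2045-04-29: counting 750 days back gives 2043-04-10.
Applying '-386 days' to 2043-04-10: counting 386 days back gives 2042-03-20.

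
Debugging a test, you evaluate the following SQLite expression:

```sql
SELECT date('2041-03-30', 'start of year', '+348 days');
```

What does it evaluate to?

`start of year` rewinds 2041-03-30 to 2041-01-01.
Applying '+348 days' to 2041-01-01: counting 348 days forward gives 2041-12-15.

2041-12-15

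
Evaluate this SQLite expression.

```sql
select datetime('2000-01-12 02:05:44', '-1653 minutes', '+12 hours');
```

2000-01-11 10:32:44

1653 minutes = 27h 33m; -1653 minutes from 2000-01-12 02:05:44 is 2000-01-10 22:32:44 (crosses midnight).
+12 hours from 2000-01-10 22:32:44 is 2000-01-11 10:32:44 (crosses midnight).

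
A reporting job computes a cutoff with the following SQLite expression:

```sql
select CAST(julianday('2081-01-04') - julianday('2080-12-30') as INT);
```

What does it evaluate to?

1 day remains in December 2080 after the 30th (31 − 30).
Then 4 days into January 2081.
Total: 1 + 4 = 5.

5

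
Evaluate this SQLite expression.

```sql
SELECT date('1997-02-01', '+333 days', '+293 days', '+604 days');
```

Applying '+333 days' to 1997-02-01: counting 333 days forward gives 1997-12-31.
Applying '+293 days' to 1997-12-31: counting 293 days forward gives 1998-10-20.
Applying '+604 days' to 1998-10-20: counting 604 days forward gives 2000-06-15.

2000-06-15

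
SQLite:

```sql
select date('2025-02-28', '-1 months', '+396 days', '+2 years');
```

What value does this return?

Adding -1 month to 2025-02-28 gives 2025-01-28.
Applying '+396 days' to 2025-01-28: counting 396 days forward gives 2026-02-28.
Adding +2 years to 2026-02-28 gives 2028-02-28.

2028-02-28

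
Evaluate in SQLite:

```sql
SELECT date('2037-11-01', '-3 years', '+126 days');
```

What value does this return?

Adding -3 years to 2037-11-01 gives 2034-11-01.
Applying '+126 days' to 2034-11-01: counting 126 days forward gives 2035-03-07.

2035-03-07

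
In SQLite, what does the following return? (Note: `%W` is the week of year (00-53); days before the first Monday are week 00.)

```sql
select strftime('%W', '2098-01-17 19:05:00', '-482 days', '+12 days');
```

40

First apply '-482 days', '+12 days': 2098-01-17 19:05:00 → 2096-10-04 19:05:00.
2096-10-04 is a Thursday. SQLite's %W counts Mondays since the year started; the result is 40.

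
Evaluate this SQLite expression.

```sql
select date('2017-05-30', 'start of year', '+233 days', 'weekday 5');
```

2017-08-25

`start of year` rewinds 2017-05-30 to 2017-01-01.
Applying '+233 days' to 2017-01-01: counting 233 days forward gives 2017-08-22.
`weekday 5` advances to the next Friday; 2017-08-22 is a Tuesday, so it moves forward to 2017-08-25.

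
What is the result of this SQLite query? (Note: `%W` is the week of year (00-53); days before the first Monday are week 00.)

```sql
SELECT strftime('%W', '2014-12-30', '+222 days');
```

First apply '+222 days': 2014-12-30 → 2015-08-09.
2015-08-09 is a Sunday. SQLite's %W counts Mondays since the year started; the result is 31.

31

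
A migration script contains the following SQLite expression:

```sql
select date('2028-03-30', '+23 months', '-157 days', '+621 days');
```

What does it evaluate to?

Adding +23 months to 2028-03-30 targets 2030-02-30. February 2030 has only 28 days, so SQLite normalizes the 2-day overflow forward to 2030-03-02.
Applying '-157 days' to 2030-03-02: counting 157 days back gives 2029-09-26.
Applying '+621 days' to 2029-09-26: counting 621 days forward gives 2031-06-09.

2031-06-09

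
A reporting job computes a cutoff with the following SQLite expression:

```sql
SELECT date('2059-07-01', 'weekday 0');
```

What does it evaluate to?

2059-07-06

`weekday 0` advances to the next Sunday; 2059-07-01 is a Tuesday, so it moves forward to 2059-07-06.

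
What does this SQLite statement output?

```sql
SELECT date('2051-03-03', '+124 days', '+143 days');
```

2051-11-25

Applying '+124 days' to 2051-03-03: counting 124 days forward gives 2051-07-05.
Applying '+143 days' to 2051-07-05: counting 143 days forward gives 2051-11-25.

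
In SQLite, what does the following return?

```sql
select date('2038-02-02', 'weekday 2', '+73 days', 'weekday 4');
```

2038-04-22

`weekday 2` advances to the next Tuesday; 2038-02-02 is already a Tuesday, so it stays at 2038-02-02.
Applying '+73 days' to 2038-02-02: counting 73 days forward gives 2038-04-16.
`weekday 4` advances to the next Thursday; 2038-04-16 is a Friday, so it moves forward to 2038-04-22.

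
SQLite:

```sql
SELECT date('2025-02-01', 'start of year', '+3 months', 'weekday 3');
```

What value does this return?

`start of year` rewinds 2025-02-01 to 2025-01-01.
Adding +3 months to 2025-01-01 gives 2025-04-01.
`weekday 3` advances to the next Wednesday; 2025-04-01 is a Tuesday, so it moves forward to 2025-04-02.

2025-04-02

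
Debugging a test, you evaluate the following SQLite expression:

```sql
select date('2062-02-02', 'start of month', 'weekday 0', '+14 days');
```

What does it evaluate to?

2062-02-19

`start of month` rewinds 2062-02-02 to 2062-02-01.
`weekday 0` advances to the next Sunday; 2062-02-01 is a Wednesday, so it moves forward to 2062-02-05.
Advancing 14 more days within February lands on 2062-02-19.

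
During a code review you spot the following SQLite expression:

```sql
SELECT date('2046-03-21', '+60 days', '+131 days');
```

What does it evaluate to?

Applying '+60 days' to 2046-03-21: counting 60 days forward gives 2046-05-20.
Applying '+131 days' to 2046-05-20: counting 131 days forward gives 2046-09-28.

2046-09-28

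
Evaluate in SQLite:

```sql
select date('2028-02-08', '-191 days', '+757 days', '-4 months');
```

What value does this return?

Applying '-191 days' to 2028-02-08: counting 191 days back gives 2027-08-01.
Applying '+757 days' to 2027-08-01: counting 757 days forward gives 2029-08-27.
Adding -4 months to 2029-08-27 gives 2029-04-27.

2029-04-27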